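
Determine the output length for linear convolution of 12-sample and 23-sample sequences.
Linear/full convolution length: m + n - 1 = 12 + 23 - 1 = 34

34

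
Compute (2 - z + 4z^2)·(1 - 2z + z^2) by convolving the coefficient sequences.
Ascending coefficients: a = [2, -1, 4], b = [1, -2, 1]. c[0] = 2×1 = 2; c[1] = 2×-2 + -1×1 = -5; c[2] = 2×1 + -1×-2 + 4×1 = 8; c[3] = -1×1 + 4×-2 = -9; c[4] = 4×1 = 4. Result coefficients: [2, -5, 8, -9, 4] → 2 - 5z + 8z^2 - 9z^3 + 4z^4

2 - 5z + 8z^2 - 9z^3 + 4z^4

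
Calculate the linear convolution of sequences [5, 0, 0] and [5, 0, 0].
y[0] = 5×5 = 25; y[1] = 5×0 + 0×5 = 0; y[2] = 5×0 + 0×0 + 0×5 = 0; y[3] = 0×0 + 0×0 = 0; y[4] = 0×0 = 0

[25, 0, 0, 0, 0]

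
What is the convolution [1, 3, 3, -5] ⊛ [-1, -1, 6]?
y[0] = 1×-1 = -1; y[1] = 1×-1 + 3×-1 = -4; y[2] = 1×6 + 3×-1 + 3×-1 = 0; y[3] = 3×6 + 3×-1 + -5×-1 = 20; y[4] = 3×6 + -5×-1 = 23; y[5] = -5×6 = -30

[-1, -4, 0, 20, 23, -30]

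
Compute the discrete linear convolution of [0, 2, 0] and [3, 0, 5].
y[0] = 0×3 = 0; y[1] = 0×0 + 2×3 = 6; y[2] = 0×5 + 2×0 + 0×3 = 0; y[3] = 2×5 + 0×0 = 10; y[4] = 0×5 = 0

[0, 6, 0, 10, 0]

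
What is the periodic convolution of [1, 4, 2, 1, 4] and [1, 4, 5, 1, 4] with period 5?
Use y[k] = Σ_j s[j]·t[(k-j) mod 5]. y[0] = 1×1 + 4×4 + 2×1 + 1×5 + 4×4 = 40; y[1] = 1×4 + 4×1 + 2×4 + 1×1 + 4×5 = 37; y[2] = 1×5 + 4×4 + 2×1 + 1×4 + 4×1 = 31; y[3] = 1×1 + 4×5 + 2×4 + 1×1 + 4×4 = 46; y[4] = 1×4 + 4×1 + 2×5 + 1×4 + 4×1 = 26. Result: [40, 37, 31, 46, 26]

[40, 37, 31, 46, 26]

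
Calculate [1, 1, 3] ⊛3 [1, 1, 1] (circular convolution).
Use y[k] = Σ_j f[j]·g[(k-j) mod 3]. y[0] = 1×1 + 1×1 + 3×1 = 5; y[1] = 1×1 + 1×1 + 3×1 = 5; y[2] = 1×1 + 1×1 + 3×1 = 5. Result: [5, 5, 5]

[5, 5, 5]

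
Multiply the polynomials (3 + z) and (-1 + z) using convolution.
Ascending coefficients: a = [3, 1], b = [-1, 1]. c[0] = 3×-1 = -3; c[1] = 3×1 + 1×-1 = 2; c[2] = 1×1 = 1. Result coefficients: [-3, 2, 1] → -3 + 2z + z^2

-3 + 2z + z^2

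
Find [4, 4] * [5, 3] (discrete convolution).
y[0] = 4×5 = 20; y[1] = 4×3 + 4×5 = 32; y[2] = 4×3 = 12

[20, 32, 12]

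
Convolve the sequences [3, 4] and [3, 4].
y[0] = 3×3 = 9; y[1] = 3×4 + 4×3 = 24; y[2] = 4×4 = 16

[9, 24, 16]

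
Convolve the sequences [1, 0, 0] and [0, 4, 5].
y[0] = 1×0 = 0; y[1] = 1×4 + 0×0 = 4; y[2] = 1×5 + 0×4 + 0×0 = 5; y[3] = 0×5 + 0×4 = 0; y[4] = 0×5 = 0

[0, 4, 5, 0, 0]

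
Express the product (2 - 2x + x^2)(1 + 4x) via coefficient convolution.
Ascending coefficients: a = [2, -2, 1], b = [1, 4]. c[0] = 2×1 = 2; c[1] = 2×4 + -2×1 = 6; c[2] = -2×4 + 1×1 = -7; c[3] = 1×4 = 4. Result coefficients: [2, 6, -7, 4] → 2 + 6x - 7x^2 + 4x^3

2 + 6x - 7x^2 + 4x^3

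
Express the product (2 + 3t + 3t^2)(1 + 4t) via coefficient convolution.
Ascending coefficients: a = [2, 3, 3], b = [1, 4]. c[0] = 2×1 = 2; c[1] = 2×4 + 3×1 = 11; c[2] = 3×4 + 3×1 = 15; c[3] = 3×4 = 12. Result coefficients: [2, 11, 15, 12] → 2 + 11t + 15t^2 + 12t^3

2 + 11t + 15t^2 + 12t^3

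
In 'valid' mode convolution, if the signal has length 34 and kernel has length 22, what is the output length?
'Valid' mode counts only positions where the kernel fully overlaps the signal: m - n + 1 = 34 - 22 + 1 = 13

13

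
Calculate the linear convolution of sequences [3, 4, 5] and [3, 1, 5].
y[0] = 3×3 = 9; y[1] = 3×1 + 4×3 = 15; y[2] = 3×5 + 4×1 + 5×3 = 34; y[3] = 4×5 + 5×1 = 25; y[4] = 5×5 = 25

[9, 15, 34, 25, 25]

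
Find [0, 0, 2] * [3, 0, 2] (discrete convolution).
y[0] = 0×3 = 0; y[1] = 0×0 + 0×3 = 0; y[2] = 0×2 + 0×0 + 2×3 = 6; y[3] = 0×2 + 2×0 = 0; y[4] = 2×2 = 4

[0, 0, 6, 0, 4]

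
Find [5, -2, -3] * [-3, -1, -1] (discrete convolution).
y[0] = 5×-3 = -15; y[1] = 5×-1 + -2×-3 = 1; y[2] = 5×-1 + -2×-1 + -3×-3 = 6; y[3] = -2×-1 + -3×-1 = 5; y[4] = -3×-1 = 3

[-15, 1, 6, 5, 3]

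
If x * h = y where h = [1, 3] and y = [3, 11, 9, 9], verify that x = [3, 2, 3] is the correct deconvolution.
Forward-compute [3, 2, 3] * [1, 3]: y[0] = 3×1 = 3; y[1] = 3×3 + 2×1 = 11; y[2] = 2×3 + 3×1 = 9; y[3] = 3×3 = 9 → [3, 11, 9, 9]. Matches given y = [3, 11, 9, 9], so verified.

Verified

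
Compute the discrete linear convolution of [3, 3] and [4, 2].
y[0] = 3×4 = 12; y[1] = 3×2 + 3×4 = 18; y[2] = 3×2 = 6

[12, 18, 6]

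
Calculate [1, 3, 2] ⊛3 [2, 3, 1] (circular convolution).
Use y[k] = Σ_j s[j]·t[(k-j) mod 3]. y[0] = 1×2 + 3×1 + 2×3 = 11; y[1] = 1×3 + 3×2 + 2×1 = 11; y[2] = 1×1 + 3×3 + 2×2 = 14. Result: [11, 11, 14]

[11, 11, 14]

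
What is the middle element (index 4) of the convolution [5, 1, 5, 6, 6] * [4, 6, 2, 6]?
Use y[k] = Σ_i a[i]·b[k-i] at k=4. y[4] = 1×6 + 5×2 + 6×6 + 6×4 = 76

76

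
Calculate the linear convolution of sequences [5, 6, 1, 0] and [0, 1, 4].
y[0] = 5×0 = 0; y[1] = 5×1 + 6×0 = 5; y[2] = 5×4 + 6×1 + 1×0 = 26; y[3] = 6×4 + 1×1 + 0×0 = 25; y[4] = 1×4 + 0×1 = 4; y[5] = 0×4 = 0

[0, 5, 26, 25, 4, 0]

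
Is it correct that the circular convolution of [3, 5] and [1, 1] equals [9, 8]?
Recompute circular convolution of [3, 5] and [1, 1]: y[0] = 3×1 + 5×1 = 8; y[1] = 3×1 + 5×1 = 8 → [8, 8]. Compare to given [9, 8]: they differ at index 0: given 9, correct 8, so answer: No

No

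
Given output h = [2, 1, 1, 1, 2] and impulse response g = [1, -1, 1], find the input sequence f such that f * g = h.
Deconvolve h=[2, 1, 1, 1, 2] by g=[1, -1, 1]. Since g[0]=1, solve forward: f[0] = h[0] / 1 = 2; f[1] = (h[1] - 2×-1) / 1 = 3; f[2] = (h[2] - 3×-1 - 2×1) / 1 = 2. So f = [2, 3, 2]. Check by forward convolution: h[0] = 2×1 = 2; h[1] = 2×-1 + 3×1 = 1; h[2] = 2×1 + 3×-1 + 2×1 = 1; h[3] = 3×1 + 2×-1 = 1; h[4] = 2×1 = 2

[2, 3, 2]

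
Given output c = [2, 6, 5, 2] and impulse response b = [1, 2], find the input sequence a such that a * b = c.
Deconvolve c=[2, 6, 5, 2] by b=[1, 2]. Since b[0]=1, solve forward: a[0] = c[0] / 1 = 2; a[1] = (c[1] - 2×2) / 1 = 2; a[2] = (c[2] - 2×2) / 1 = 1. So a = [2, 2, 1]. Check by forward convolution: c[0] = 2×1 = 2; c[1] = 2×2 + 2×1 = 6; c[2] = 2×2 + 1×1 = 5; c[3] = 1×2 = 2

[2, 2, 1]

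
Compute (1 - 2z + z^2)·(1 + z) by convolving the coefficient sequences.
Ascending coefficients: a = [1, -2, 1], b = [1, 1]. c[0] = 1×1 = 1; c[1] = 1×1 + -2×1 = -1; c[2] = -2×1 + 1×1 = -1; c[3] = 1×1 = 1. Result coefficients: [1, -1, -1, 1] → 1 - z - z^2 + z^3

1 - z - z^2 + z^3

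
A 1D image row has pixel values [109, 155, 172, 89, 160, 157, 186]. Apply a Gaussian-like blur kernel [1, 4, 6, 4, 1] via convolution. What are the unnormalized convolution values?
Convolve image row [109, 155, 172, 89, 160, 157, 186] with kernel [1, 4, 6, 4, 1]: y[0] = 109×1 = 109; y[1] = 109×4 + 155×1 = 591; y[2] = 109×6 + 155×4 + 172×1 = 1446; y[3] = 109×4 + 155×6 + 172×4 + 89×1 = 2143; y[4] = 109×1 + 155×4 + 172×6 + 89×4 + 160×1 = 2277; y[5] = 155×1 + 172×4 + 89×6 + 160×4 + 157×1 = 2174; y[6] = 172×1 + 89×4 + 160×6 + 157×4 + 186×1 = 2302; y[7] = 89×1 + 160×4 + 157×6 + 186×4 = 2415; y[8] = 160×1 + 157×4 + 186×6 = 1904; y[9] = 157×1 + 186×4 = 901; y[10] = 186×1 = 186 → [109, 591, 1446, 2143, 2277, 2174, 2302, 2415, 1904, 901, 186]. Normalization factor = sum(kernel) = 16.

[109, 591, 1446, 2143, 2277, 2174, 2302, 2415, 1904, 901, 186]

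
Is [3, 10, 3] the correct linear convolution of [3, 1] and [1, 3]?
Recompute linear convolution of [3, 1] and [1, 3]: y[0] = 3×1 = 3; y[1] = 3×3 + 1×1 = 10; y[2] = 1×3 = 3 → [3, 10, 3]. Given [3, 10, 3] matches, so answer: Yes

Yes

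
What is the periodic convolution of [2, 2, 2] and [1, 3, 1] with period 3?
Use y[k] = Σ_j x[j]·h[(k-j) mod 3]. y[0] = 2×1 + 2×1 + 2×3 = 10; y[1] = 2×3 + 2×1 + 2×1 = 10; y[2] = 2×1 + 2×3 + 2×1 = 10. Result: [10, 10, 10]

[10, 10, 10]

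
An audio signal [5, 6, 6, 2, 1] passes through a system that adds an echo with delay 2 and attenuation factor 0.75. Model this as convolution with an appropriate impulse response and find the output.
Direct-path + delayed-attenuated-path model → impulse response h = [1, 0, 0.75] (1 at lag 0, 0.75 at lag 2). Output y[n] = x[n] + 0.75·x[n - 2] (with x[n] = 0 outside 0..4): y[0] = 5 + 0.75×0 = 5; y[1] = 6 + 0.75×0 = 6; y[2] = 6 + 0.75×5 = 9.75; y[3] = 2 + 0.75×6 = 6.5; y[4] = 1 + 0.75×6 = 5.5; y[5] = 0 + 0.75×2 = 1.5; y[6] = 0 + 0.75×1 = 0.75. So y = [5, 6, 9.75, 6.5, 5.5, 1.5, 0.75]

[5, 6, 9.75, 6.5, 5.5, 1.5, 0.75]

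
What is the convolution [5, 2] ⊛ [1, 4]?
y[0] = 5×1 = 5; y[1] = 5×4 + 2×1 = 22; y[2] = 2×4 = 8

[5, 22, 8]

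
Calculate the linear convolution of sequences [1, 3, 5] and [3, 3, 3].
y[0] = 1×3 = 3; y[1] = 1×3 + 3×3 = 12; y[2] = 1×3 + 3×3 + 5×3 = 27; y[3] = 3×3 + 5×3 = 24; y[4] = 5×3 = 15

[3, 12, 27, 24, 15]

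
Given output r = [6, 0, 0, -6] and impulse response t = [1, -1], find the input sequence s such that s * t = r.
Deconvolve r=[6, 0, 0, -6] by t=[1, -1]. Since t[0]=1, solve forward: s[0] = r[0] / 1 = 6; s[1] = (r[1] - 6×-1) / 1 = 6; s[2] = (r[2] - 6×-1) / 1 = 6. So s = [6, 6, 6]. Check by forward convolution: r[0] = 6×1 = 6; r[1] = 6×-1 + 6×1 = 0; r[2] = 6×-1 + 6×1 = 0; r[3] = 6×-1 = -6

[6, 6, 6]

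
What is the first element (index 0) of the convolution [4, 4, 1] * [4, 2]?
Use y[k] = Σ_i a[i]·b[k-i] at k=0. y[0] = 4×4 = 16

16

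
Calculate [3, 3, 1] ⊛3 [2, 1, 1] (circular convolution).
Use y[k] = Σ_j s[j]·t[(k-j) mod 3]. y[0] = 3×2 + 3×1 + 1×1 = 10; y[1] = 3×1 + 3×2 + 1×1 = 10; y[2] = 3×1 + 3×1 + 1×2 = 8. Result: [10, 10, 8]

[10, 10, 8]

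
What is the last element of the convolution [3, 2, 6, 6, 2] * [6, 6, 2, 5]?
Use y[k] = Σ_i a[i]·b[k-i] at k=7. y[7] = 2×5 = 10

10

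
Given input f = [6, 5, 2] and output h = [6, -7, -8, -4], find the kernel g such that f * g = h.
Output length 4 = len(f) + len(g) - 1 ⇒ len(g) = 2. Solve g forward using g[k] = (h[k] - Σ_{i≥1} f[i]·g[k-i]) / f[0]: g[0] = h[0] / f[0] = 6 / 6 = 1; g[1] = (h[1] - 5×1) / f[0] = (-7 - 5×1) / 6 = -2. So g = [1, -2]. Forward-check [6, 5, 2] * [1, -2]: h[0] = 6×1 = 6; h[1] = 6×-2 + 5×1 = -7; h[2] = 5×-2 + 2×1 = -8; h[3] = 2×-2 = -4 → [6, -7, -8, -4] ✓

[1, -2]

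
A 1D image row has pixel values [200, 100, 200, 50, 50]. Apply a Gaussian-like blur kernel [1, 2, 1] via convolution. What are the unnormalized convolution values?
Convolve image row [200, 100, 200, 50, 50] with kernel [1, 2, 1]: y[0] = 200×1 = 200; y[1] = 200×2 + 100×1 = 500; y[2] = 200×1 + 100×2 + 200×1 = 600; y[3] = 100×1 + 200×2 + 50×1 = 550; y[4] = 200×1 + 50×2 + 50×1 = 350; y[5] = 50×1 + 50×2 = 150; y[6] = 50×1 = 50 → [200, 500, 600, 550, 350, 150, 50]. Normalization factor = sum(kernel) = 4.

[200, 500, 600, 550, 350, 150, 50]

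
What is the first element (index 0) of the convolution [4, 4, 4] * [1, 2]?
Use y[k] = Σ_i a[i]·b[k-i] at k=0. y[0] = 4×1 = 4

4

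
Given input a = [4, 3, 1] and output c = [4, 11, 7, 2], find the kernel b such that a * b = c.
Output length 4 = len(a) + len(b) - 1 ⇒ len(b) = 2. Solve b forward using b[k] = (c[k] - Σ_{i≥1} a[i]·b[k-i]) / a[0]: b[0] = c[0] / a[0] = 4 / 4 = 1; b[1] = (c[1] - 3×1) / a[0] = (11 - 3×1) / 4 = 2. So b = [1, 2]. Forward-check [4, 3, 1] * [1, 2]: c[0] = 4×1 = 4; c[1] = 4×2 + 3×1 = 11; c[2] = 3×2 + 1×1 = 7; c[3] = 1×2 = 2 → [4, 11, 7, 2] ✓

[1, 2]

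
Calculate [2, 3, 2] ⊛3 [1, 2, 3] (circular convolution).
Use y[k] = Σ_j a[j]·b[(k-j) mod 3]. y[0] = 2×1 + 3×3 + 2×2 = 15; y[1] = 2×2 + 3×1 + 2×3 = 13; y[2] = 2×3 + 3×2 + 2×1 = 14. Result: [15, 13, 14]

[15, 13, 14]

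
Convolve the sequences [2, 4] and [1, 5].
y[0] = 2×1 = 2; y[1] = 2×5 + 4×1 = 14; y[2] = 4×5 = 20

[2, 14, 20]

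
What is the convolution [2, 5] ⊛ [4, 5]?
y[0] = 2×4 = 8; y[1] = 2×5 + 5×4 = 30; y[2] = 5×5 = 25

[8, 30, 25]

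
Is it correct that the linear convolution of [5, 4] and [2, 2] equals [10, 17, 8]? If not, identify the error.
Recompute linear convolution of [5, 4] and [2, 2]: y[0] = 5×2 = 10; y[1] = 5×2 + 4×2 = 18; y[2] = 4×2 = 8 → [10, 18, 8]. Compare to given [10, 17, 8]: they differ at index 1: given 17, correct 18, so answer: No

No. Error at index 1: given 17, correct 18.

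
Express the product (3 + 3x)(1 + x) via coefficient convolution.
Ascending coefficients: a = [3, 3], b = [1, 1]. c[0] = 3×1 = 3; c[1] = 3×1 + 3×1 = 6; c[2] = 3×1 = 3. Result coefficients: [3, 6, 3] → 3 + 6x + 3x^2

3 + 6x + 3x^2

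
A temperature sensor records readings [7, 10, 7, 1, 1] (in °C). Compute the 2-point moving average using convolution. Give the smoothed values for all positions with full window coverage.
2-point moving average kernel = [1, 1]. Apply in 'valid' mode (full window coverage): avg[0] = (7 + 10) / 2 = 8.5; avg[1] = (10 + 7) / 2 = 8.5; avg[2] = (7 + 1) / 2 = 4.0; avg[3] = (1 + 1) / 2 = 1.0. Smoothed values: [8.5, 8.5, 4.0, 1.0]

[8.5, 8.5, 4.0, 1.0]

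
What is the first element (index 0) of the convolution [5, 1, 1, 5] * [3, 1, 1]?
Use y[k] = Σ_i a[i]·b[k-i] at k=0. y[0] = 5×3 = 15

15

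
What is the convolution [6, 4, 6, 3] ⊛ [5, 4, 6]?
y[0] = 6×5 = 30; y[1] = 6×4 + 4×5 = 44; y[2] = 6×6 + 4×4 + 6×5 = 82; y[3] = 4×6 + 6×4 + 3×5 = 63; y[4] = 6×6 + 3×4 = 48; y[5] = 3×6 = 18

[30, 44, 82, 63, 48, 18]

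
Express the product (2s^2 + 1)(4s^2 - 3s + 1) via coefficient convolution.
Ascending coefficients: a = [1, 0, 2], b = [1, -3, 4]. c[0] = 1×1 = 1; c[1] = 1×-3 + 0×1 = -3; c[2] = 1×4 + 0×-3 + 2×1 = 6; c[3] = 0×4 + 2×-3 = -6; c[4] = 2×4 = 8. Result coefficients: [1, -3, 6, -6, 8] → 8s^4 - 6s^3 + 6s^2 - 3s + 1

8s^4 - 6s^3 + 6s^2 - 3s + 1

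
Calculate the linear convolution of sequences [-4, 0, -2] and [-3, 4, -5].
y[0] = -4×-3 = 12; y[1] = -4×4 + 0×-3 = -16; y[2] = -4×-5 + 0×4 + -2×-3 = 26; y[3] = 0×-5 + -2×4 = -8; y[4] = -2×-5 = 10

[12, -16, 26, -8, 10]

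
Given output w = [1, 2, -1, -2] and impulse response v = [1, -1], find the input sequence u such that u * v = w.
Deconvolve w=[1, 2, -1, -2] by v=[1, -1]. Since v[0]=1, solve forward: u[0] = w[0] / 1 = 1; u[1] = (w[1] - 1×-1) / 1 = 3; u[2] = (w[2] - 3×-1) / 1 = 2. So u = [1, 3, 2]. Check by forward convolution: w[0] = 1×1 = 1; w[1] = 1×-1 + 3×1 = 2; w[2] = 3×-1 + 2×1 = -1; w[3] = 2×-1 = -2

[1, 3, 2]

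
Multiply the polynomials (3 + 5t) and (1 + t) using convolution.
Ascending coefficients: a = [3, 5], b = [1, 1]. c[0] = 3×1 = 3; c[1] = 3×1 + 5×1 = 8; c[2] = 5×1 = 5. Result coefficients: [3, 8, 5] → 3 + 8t + 5t^2

3 + 8t + 5t^2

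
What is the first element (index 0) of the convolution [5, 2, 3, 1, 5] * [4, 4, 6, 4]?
Use y[k] = Σ_i a[i]·b[k-i] at k=0. y[0] = 5×4 = 20

20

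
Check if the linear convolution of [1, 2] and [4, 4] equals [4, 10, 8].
Recompute linear convolution of [1, 2] and [4, 4]: y[0] = 1×4 = 4; y[1] = 1×4 + 2×4 = 12; y[2] = 2×4 = 8 → [4, 12, 8]. Compare to given [4, 10, 8]: they differ at index 1: given 10, correct 12, so answer: No

No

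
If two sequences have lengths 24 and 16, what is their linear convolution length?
Linear/full convolution length: m + n - 1 = 24 + 16 - 1 = 39

39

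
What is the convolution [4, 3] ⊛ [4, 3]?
y[0] = 4×4 = 16; y[1] = 4×3 + 3×4 = 24; y[2] = 3×3 = 9

[16, 24, 9]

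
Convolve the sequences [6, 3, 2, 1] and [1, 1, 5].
y[0] = 6×1 = 6; y[1] = 6×1 + 3×1 = 9; y[2] = 6×5 + 3×1 + 2×1 = 35; y[3] = 3×5 + 2×1 + 1×1 = 18; y[4] = 2×5 + 1×1 = 11; y[5] = 1×5 = 5

[6, 9, 35, 18, 11, 5]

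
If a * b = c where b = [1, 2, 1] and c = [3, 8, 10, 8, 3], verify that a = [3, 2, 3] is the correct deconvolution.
Forward-compute [3, 2, 3] * [1, 2, 1]: c[0] = 3×1 = 3; c[1] = 3×2 + 2×1 = 8; c[2] = 3×1 + 2×2 + 3×1 = 10; c[3] = 2×1 + 3×2 = 8; c[4] = 3×1 = 3 → [3, 8, 10, 8, 3]. Matches given c = [3, 8, 10, 8, 3], so verified.

Verified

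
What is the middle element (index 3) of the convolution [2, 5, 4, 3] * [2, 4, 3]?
Use y[k] = Σ_i a[i]·b[k-i] at k=3. y[3] = 5×3 + 4×4 + 3×2 = 37

37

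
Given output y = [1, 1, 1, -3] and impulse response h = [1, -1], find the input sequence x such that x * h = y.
Deconvolve y=[1, 1, 1, -3] by h=[1, -1]. Since h[0]=1, solve forward: x[0] = y[0] / 1 = 1; x[1] = (y[1] - 1×-1) / 1 = 2; x[2] = (y[2] - 2×-1) / 1 = 3. So x = [1, 2, 3]. Check by forward convolution: y[0] = 1×1 = 1; y[1] = 1×-1 + 2×1 = 1; y[2] = 2×-1 + 3×1 = 1; y[3] = 3×-1 = -3

[1, 2, 3]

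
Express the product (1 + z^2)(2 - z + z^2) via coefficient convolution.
Ascending coefficients: a = [1, 0, 1], b = [2, -1, 1]. c[0] = 1×2 = 2; c[1] = 1×-1 + 0×2 = -1; c[2] = 1×1 + 0×-1 + 1×2 = 3; c[3] = 0×1 + 1×-1 = -1; c[4] = 1×1 = 1. Result coefficients: [2, -1, 3, -1, 1] → 2 - z + 3z^2 - z^3 + z^4

2 - z + 3z^2 - z^3 + z^4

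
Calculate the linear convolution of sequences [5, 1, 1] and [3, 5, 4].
y[0] = 5×3 = 15; y[1] = 5×5 + 1×3 = 28; y[2] = 5×4 + 1×5 + 1×3 = 28; y[3] = 1×4 + 1×5 = 9; y[4] = 1×4 = 4

[15, 28, 28, 9, 4]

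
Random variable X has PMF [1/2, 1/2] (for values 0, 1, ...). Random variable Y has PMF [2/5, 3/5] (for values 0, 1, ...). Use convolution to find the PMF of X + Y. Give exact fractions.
P(X+Y=k) = Σ_i P(X=i)·P(Y=k-i) — a convolution of [1/2, 1/2] and [2/5, 3/5]. P(X+Y=0) = (1/2)×(2/5) = 1/5; P(X+Y=1) = (1/2)×(3/5) + (1/2)×(2/5) = 3/10 + 1/5 = 1/2; P(X+Y=2) = (1/2)×(3/5) = 3/10. PMF: [1/5, 1/2, 3/10] (sums to 1 ✓)

[1/5, 1/2, 3/10]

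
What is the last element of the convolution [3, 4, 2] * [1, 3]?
Use y[k] = Σ_i a[i]·b[k-i] at k=3. y[3] = 2×3 = 6

6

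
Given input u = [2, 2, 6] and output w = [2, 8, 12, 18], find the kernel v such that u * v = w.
Output length 4 = len(u) + len(v) - 1 ⇒ len(v) = 2. Solve v forward using v[k] = (w[k] - Σ_{i≥1} u[i]·v[k-i]) / u[0]: v[0] = w[0] / u[0] = 2 / 2 = 1; v[1] = (w[1] - 2×1) / u[0] = (8 - 2×1) / 2 = 3. So v = [1, 3]. Forward-check [2, 2, 6] * [1, 3]: w[0] = 2×1 = 2; w[1] = 2×3 + 2×1 = 8; w[2] = 2×3 + 6×1 = 12; w[3] = 6×3 = 18 → [2, 8, 12, 18] ✓

[1, 3]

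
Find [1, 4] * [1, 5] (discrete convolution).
y[0] = 1×1 = 1; y[1] = 1×5 + 4×1 = 9; y[2] = 4×5 = 20

[1, 9, 20]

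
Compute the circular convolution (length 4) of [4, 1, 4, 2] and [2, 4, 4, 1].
Use y[k] = Σ_j u[j]·v[(k-j) mod 4]. y[0] = 4×2 + 1×1 + 4×4 + 2×4 = 33; y[1] = 4×4 + 1×2 + 4×1 + 2×4 = 30; y[2] = 4×4 + 1×4 + 4×2 + 2×1 = 30; y[3] = 4×1 + 1×4 + 4×4 + 2×2 = 28. Result: [33, 30, 30, 28]

[33, 30, 30, 28]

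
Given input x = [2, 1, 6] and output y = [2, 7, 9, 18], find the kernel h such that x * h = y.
Output length 4 = len(x) + len(h) - 1 ⇒ len(h) = 2. Solve h forward using h[k] = (y[k] - Σ_{i≥1} x[i]·h[k-i]) / x[0]: h[0] = y[0] / x[0] = 2 / 2 = 1; h[1] = (y[1] - 1×1) / x[0] = (7 - 1×1) / 2 = 3. So h = [1, 3]. Forward-check [2, 1, 6] * [1, 3]: y[0] = 2×1 = 2; y[1] = 2×3 + 1×1 = 7; y[2] = 1×3 + 6×1 = 9; y[3] = 6×3 = 18 → [2, 7, 9, 18] ✓

[1, 3]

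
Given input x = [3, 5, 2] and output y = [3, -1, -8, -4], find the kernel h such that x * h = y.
Output length 4 = len(x) + len(h) - 1 ⇒ len(h) = 2. Solve h forward using h[k] = (y[k] - Σ_{i≥1} x[i]·h[k-i]) / x[0]: h[0] = y[0] / x[0] = 3 / 3 = 1; h[1] = (y[1] - 5×1) / x[0] = (-1 - 5×1) / 3 = -2. So h = [1, -2]. Forward-check [3, 5, 2] * [1, -2]: y[0] = 3×1 = 3; y[1] = 3×-2 + 5×1 = -1; y[2] = 5×-2 + 2×1 = -8; y[3] = 2×-2 = -4 → [3, -1, -8, -4] ✓

[1, -2]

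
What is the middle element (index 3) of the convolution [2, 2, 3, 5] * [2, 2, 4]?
Use y[k] = Σ_i a[i]·b[k-i] at k=3. y[3] = 2×4 + 3×2 + 5×2 = 24

24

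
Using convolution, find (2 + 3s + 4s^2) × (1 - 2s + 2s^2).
Ascending coefficients: a = [2, 3, 4], b = [1, -2, 2]. c[0] = 2×1 = 2; c[1] = 2×-2 + 3×1 = -1; c[2] = 2×2 + 3×-2 + 4×1 = 2; c[3] = 3×2 + 4×-2 = -2; c[4] = 4×2 = 8. Result coefficients: [2, -1, 2, -2, 8] → 2 - s + 2s^2 - 2s^3 + 8s^4

2 - s + 2s^2 - 2s^3 + 8s^4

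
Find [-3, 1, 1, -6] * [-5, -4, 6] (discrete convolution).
y[0] = -3×-5 = 15; y[1] = -3×-4 + 1×-5 = 7; y[2] = -3×6 + 1×-4 + 1×-5 = -27; y[3] = 1×6 + 1×-4 + -6×-5 = 32; y[4] = 1×6 + -6×-4 = 30; y[5] = -6×6 = -36

[15, 7, -27, 32, 30, -36]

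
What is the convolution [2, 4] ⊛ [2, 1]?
y[0] = 2×2 = 4; y[1] = 2×1 + 4×2 = 10; y[2] = 4×1 = 4

[4, 10, 4]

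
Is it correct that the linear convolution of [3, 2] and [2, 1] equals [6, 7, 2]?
Recompute linear convolution of [3, 2] and [2, 1]: y[0] = 3×2 = 6; y[1] = 3×1 + 2×2 = 7; y[2] = 2×1 = 2 → [6, 7, 2]. Given [6, 7, 2] matches, so answer: Yes

Yes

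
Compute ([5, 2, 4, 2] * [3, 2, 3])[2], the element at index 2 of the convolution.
Use y[k] = Σ_i a[i]·b[k-i] at k=2. y[2] = 5×3 + 2×2 + 4×3 = 31

31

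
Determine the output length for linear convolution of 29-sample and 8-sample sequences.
Linear/full convolution length: m + n - 1 = 29 + 8 - 1 = 36

36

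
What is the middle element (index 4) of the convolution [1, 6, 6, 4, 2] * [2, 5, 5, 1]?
Use y[k] = Σ_i a[i]·b[k-i] at k=4. y[4] = 6×1 + 6×5 + 4×5 + 2×2 = 60

60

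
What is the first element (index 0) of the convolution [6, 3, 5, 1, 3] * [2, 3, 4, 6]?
Use y[k] = Σ_i a[i]·b[k-i] at k=0. y[0] = 6×2 = 12

12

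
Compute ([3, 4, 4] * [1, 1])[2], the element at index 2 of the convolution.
Use y[k] = Σ_i a[i]·b[k-i] at k=2. y[2] = 4×1 + 4×1 = 8

8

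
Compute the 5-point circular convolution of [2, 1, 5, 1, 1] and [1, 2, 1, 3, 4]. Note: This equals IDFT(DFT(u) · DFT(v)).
Either evaluate y[k] = Σ_j u[j]·v[(k-j) mod 5] directly, or use IDFT(DFT(u) · DFT(v)). y[0] = 2×1 + 1×4 + 5×3 + 1×1 + 1×2 = 24; y[1] = 2×2 + 1×1 + 5×4 + 1×3 + 1×1 = 29; y[2] = 2×1 + 1×2 + 5×1 + 1×4 + 1×3 = 16; y[3] = 2×3 + 1×1 + 5×2 + 1×1 + 1×4 = 22; y[4] = 2×4 + 1×3 + 5×1 + 1×2 + 1×1 = 19. Result: [24, 29, 16, 22, 19]

[24, 29, 16, 22, 19]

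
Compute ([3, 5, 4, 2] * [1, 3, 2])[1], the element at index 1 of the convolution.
Use y[k] = Σ_i a[i]·b[k-i] at k=1. y[1] = 3×3 + 5×1 = 14

14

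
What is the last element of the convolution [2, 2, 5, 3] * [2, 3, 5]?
Use y[k] = Σ_i a[i]·b[k-i] at k=5. y[5] = 3×5 = 15

15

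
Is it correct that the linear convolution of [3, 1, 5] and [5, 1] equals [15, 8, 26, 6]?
Recompute linear convolution of [3, 1, 5] and [5, 1]: y[0] = 3×5 = 15; y[1] = 3×1 + 1×5 = 8; y[2] = 1×1 + 5×5 = 26; y[3] = 5×1 = 5 → [15, 8, 26, 5]. Compare to given [15, 8, 26, 6]: they differ at index 3: given 6, correct 5, so answer: No

No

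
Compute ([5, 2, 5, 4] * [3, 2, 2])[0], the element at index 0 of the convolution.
Use y[k] = Σ_i a[i]·b[k-i] at k=0. y[0] = 5×3 = 15

15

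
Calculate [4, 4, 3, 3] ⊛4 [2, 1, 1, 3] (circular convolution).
Use y[k] = Σ_j f[j]·g[(k-j) mod 4]. y[0] = 4×2 + 4×3 + 3×1 + 3×1 = 26; y[1] = 4×1 + 4×2 + 3×3 + 3×1 = 24; y[2] = 4×1 + 4×1 + 3×2 + 3×3 = 23; y[3] = 4×3 + 4×1 + 3×1 + 3×2 = 25. Result: [26, 24, 23, 25]

[26, 24, 23, 25]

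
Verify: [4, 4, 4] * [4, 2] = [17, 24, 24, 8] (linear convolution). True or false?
Recompute linear convolution of [4, 4, 4] and [4, 2]: y[0] = 4×4 = 16; y[1] = 4×2 + 4×4 = 24; y[2] = 4×2 + 4×4 = 24; y[3] = 4×2 = 8 → [16, 24, 24, 8]. Compare to given [17, 24, 24, 8]: they differ at index 0: given 17, correct 16, so answer: No

No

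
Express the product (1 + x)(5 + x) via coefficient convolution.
Ascending coefficients: a = [1, 1], b = [5, 1]. c[0] = 1×5 = 5; c[1] = 1×1 + 1×5 = 6; c[2] = 1×1 = 1. Result coefficients: [5, 6, 1] → 5 + 6x + x^2

5 + 6x + x^2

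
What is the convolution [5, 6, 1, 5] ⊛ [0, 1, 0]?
y[0] = 5×0 = 0; y[1] = 5×1 + 6×0 = 5; y[2] = 5×0 + 6×1 + 1×0 = 6; y[3] = 6×0 + 1×1 + 5×0 = 1; y[4] = 1×0 + 5×1 = 5; y[5] = 5×0 = 0

[0, 5, 6, 1, 5, 0]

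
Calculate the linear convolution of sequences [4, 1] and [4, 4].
y[0] = 4×4 = 16; y[1] = 4×4 + 1×4 = 20; y[2] = 1×4 = 4

[16, 20, 4]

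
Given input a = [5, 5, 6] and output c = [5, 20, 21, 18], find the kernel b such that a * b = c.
Output length 4 = len(a) + len(b) - 1 ⇒ len(b) = 2. Solve b forward using b[k] = (c[k] - Σ_{i≥1} a[i]·b[k-i]) / a[0]: b[0] = c[0] / a[0] = 5 / 5 = 1; b[1] = (c[1] - 5×1) / a[0] = (20 - 5×1) / 5 = 3. So b = [1, 3]. Forward-check [5, 5, 6] * [1, 3]: c[0] = 5×1 = 5; c[1] = 5×3 + 5×1 = 20; c[2] = 5×3 + 6×1 = 21; c[3] = 6×3 = 18 → [5, 20, 21, 18] ✓

[1, 3]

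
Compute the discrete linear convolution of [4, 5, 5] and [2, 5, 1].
y[0] = 4×2 = 8; y[1] = 4×5 + 5×2 = 30; y[2] = 4×1 + 5×5 + 5×2 = 39; y[3] = 5×1 + 5×5 = 30; y[4] = 5×1 = 5

[8, 30, 39, 30, 5]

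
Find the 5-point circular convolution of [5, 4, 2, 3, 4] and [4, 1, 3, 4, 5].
Use y[k] = Σ_j u[j]·v[(k-j) mod 5]. y[0] = 5×4 + 4×5 + 2×4 + 3×3 + 4×1 = 61; y[1] = 5×1 + 4×4 + 2×5 + 3×4 + 4×3 = 55; y[2] = 5×3 + 4×1 + 2×4 + 3×5 + 4×4 = 58; y[3] = 5×4 + 4×3 + 2×1 + 3×4 + 4×5 = 66; y[4] = 5×5 + 4×4 + 2×3 + 3×1 + 4×4 = 66. Result: [61, 55, 58, 66, 66]

[61, 55, 58, 66, 66]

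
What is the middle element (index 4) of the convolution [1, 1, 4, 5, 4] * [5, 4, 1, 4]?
Use y[k] = Σ_i a[i]·b[k-i] at k=4. y[4] = 1×4 + 4×1 + 5×4 + 4×5 = 48

48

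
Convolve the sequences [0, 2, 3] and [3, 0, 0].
y[0] = 0×3 = 0; y[1] = 0×0 + 2×3 = 6; y[2] = 0×0 + 2×0 + 3×3 = 9; y[3] = 2×0 + 3×0 = 0; y[4] = 3×0 = 0

[0, 6, 9, 0, 0]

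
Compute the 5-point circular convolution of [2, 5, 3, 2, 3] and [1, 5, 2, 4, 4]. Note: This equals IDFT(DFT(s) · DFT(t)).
Either evaluate y[k] = Σ_j s[j]·t[(k-j) mod 5] directly, or use IDFT(DFT(s) · DFT(t)). y[0] = 2×1 + 5×4 + 3×4 + 2×2 + 3×5 = 53; y[1] = 2×5 + 5×1 + 3×4 + 2×4 + 3×2 = 41; y[2] = 2×2 + 5×5 + 3×1 + 2×4 + 3×4 = 52; y[3] = 2×4 + 5×2 + 3×5 + 2×1 + 3×4 = 47; y[4] = 2×4 + 5×4 + 3×2 + 2×5 + 3×1 = 47. Result: [53, 41, 52, 47, 47]

[53, 41, 52, 47, 47]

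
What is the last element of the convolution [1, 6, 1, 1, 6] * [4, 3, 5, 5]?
Use y[k] = Σ_i a[i]·b[k-i] at k=7. y[7] = 6×5 = 30

30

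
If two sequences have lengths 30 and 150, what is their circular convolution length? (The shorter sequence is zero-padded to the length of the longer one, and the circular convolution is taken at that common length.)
Circular convolution (zero-padding the shorter input) has length max(m, n) = max(30, 150) = 150

150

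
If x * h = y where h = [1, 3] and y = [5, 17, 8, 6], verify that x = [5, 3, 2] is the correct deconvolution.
Forward-compute [5, 3, 2] * [1, 3]: y[0] = 5×1 = 5; y[1] = 5×3 + 3×1 = 18; y[2] = 3×3 + 2×1 = 11; y[3] = 2×3 = 6 → [5, 18, 11, 6]. Does not match given y = [5, 17, 8, 6].

Not verified. [5, 3, 2] * [1, 3] = [5, 18, 11, 6], which differs from [5, 17, 8, 6] at index 1.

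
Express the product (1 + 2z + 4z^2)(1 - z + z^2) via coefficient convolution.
Ascending coefficients: a = [1, 2, 4], b = [1, -1, 1]. c[0] = 1×1 = 1; c[1] = 1×-1 + 2×1 = 1; c[2] = 1×1 + 2×-1 + 4×1 = 3; c[3] = 2×1 + 4×-1 = -2; c[4] = 4×1 = 4. Result coefficients: [1, 1, 3, -2, 4] → 1 + z + 3z^2 - 2z^3 + 4z^4

1 + z + 3z^2 - 2z^3 + 4z^4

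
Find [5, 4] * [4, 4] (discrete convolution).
y[0] = 5×4 = 20; y[1] = 5×4 + 4×4 = 36; y[2] = 4×4 = 16

[20, 36, 16]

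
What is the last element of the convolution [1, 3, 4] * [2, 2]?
Use y[k] = Σ_i a[i]·b[k-i] at k=3. y[3] = 4×2 = 8

8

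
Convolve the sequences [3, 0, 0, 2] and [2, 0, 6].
y[0] = 3×2 = 6; y[1] = 3×0 + 0×2 = 0; y[2] = 3×6 + 0×0 + 0×2 = 18; y[3] = 0×6 + 0×0 + 2×2 = 4; y[4] = 0×6 + 2×0 = 0; y[5] = 2×6 = 12

[6, 0, 18, 4, 0, 12]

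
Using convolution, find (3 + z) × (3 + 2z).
Ascending coefficients: a = [3, 1], b = [3, 2]. c[0] = 3×3 = 9; c[1] = 3×2 + 1×3 = 9; c[2] = 1×2 = 2. Result coefficients: [9, 9, 2] → 9 + 9z + 2z^2

9 + 9z + 2z^2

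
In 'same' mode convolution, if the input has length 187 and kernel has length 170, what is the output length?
'Same' mode returns an output with the same length as the input: 187

187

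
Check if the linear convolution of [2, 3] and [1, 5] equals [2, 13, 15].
Recompute linear convolution of [2, 3] and [1, 5]: y[0] = 2×1 = 2; y[1] = 2×5 + 3×1 = 13; y[2] = 3×5 = 15 → [2, 13, 15]. Given [2, 13, 15] matches, so answer: Yes

Yes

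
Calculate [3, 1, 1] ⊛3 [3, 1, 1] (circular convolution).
Use y[k] = Σ_j u[j]·v[(k-j) mod 3]. y[0] = 3×3 + 1×1 + 1×1 = 11; y[1] = 3×1 + 1×3 + 1×1 = 7; y[2] = 3×1 + 1×1 + 1×3 = 7. Result: [11, 7, 7]

[11, 7, 7]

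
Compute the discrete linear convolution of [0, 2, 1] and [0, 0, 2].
y[0] = 0×0 = 0; y[1] = 0×0 + 2×0 = 0; y[2] = 0×2 + 2×0 + 1×0 = 0; y[3] = 2×2 + 1×0 = 4; y[4] = 1×2 = 2

[0, 0, 0, 4, 2]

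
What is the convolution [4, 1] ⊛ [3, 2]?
y[0] = 4×3 = 12; y[1] = 4×2 + 1×3 = 11; y[2] = 1×2 = 2

[12, 11, 2]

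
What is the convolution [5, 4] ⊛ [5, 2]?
y[0] = 5×5 = 25; y[1] = 5×2 + 4×5 = 30; y[2] = 4×2 = 8

[25, 30, 8]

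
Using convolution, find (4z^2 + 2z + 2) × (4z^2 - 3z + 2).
Ascending coefficients: a = [2, 2, 4], b = [2, -3, 4]. c[0] = 2×2 = 4; c[1] = 2×-3 + 2×2 = -2; c[2] = 2×4 + 2×-3 + 4×2 = 10; c[3] = 2×4 + 4×-3 = -4; c[4] = 4×4 = 16. Result coefficients: [4, -2, 10, -4, 16] → 16z^4 - 4z^3 + 10z^2 - 2z + 4

16z^4 - 4z^3 + 10z^2 - 2z + 4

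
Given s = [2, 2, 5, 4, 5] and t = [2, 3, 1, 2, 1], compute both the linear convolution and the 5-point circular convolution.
Linear: y_lin[0] = 2×2 = 4; y_lin[1] = 2×3 + 2×2 = 10; y_lin[2] = 2×1 + 2×3 + 5×2 = 18; y_lin[3] = 2×2 + 2×1 + 5×3 + 4×2 = 29; y_lin[4] = 2×1 + 2×2 + 5×1 + 4×3 + 5×2 = 33; y_lin[5] = 2×1 + 5×2 + 4×1 + 5×3 = 31; y_lin[6] = 5×1 + 4×2 + 5×1 = 18; y_lin[7] = 4×1 + 5×2 = 14; y_lin[8] = 5×1 = 5 → [4, 10, 18, 29, 33, 31, 18, 14, 5]. Circular (length 5): y[0] = 2×2 + 2×1 + 5×2 + 4×1 + 5×3 = 35; y[1] = 2×3 + 2×2 + 5×1 + 4×2 + 5×1 = 28; y[2] = 2×1 + 2×3 + 5×2 + 4×1 + 5×2 = 32; y[3] = 2×2 + 2×1 + 5×3 + 4×2 + 5×1 = 34; y[4] = 2×1 + 2×2 + 5×1 + 4×3 + 5×2 = 33 → [35, 28, 32, 34, 33]

Linear: [4, 10, 18, 29, 33, 31, 18, 14, 5], Circular: [35, 28, 32, 34, 33]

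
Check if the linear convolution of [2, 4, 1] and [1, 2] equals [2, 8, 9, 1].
Recompute linear convolution of [2, 4, 1] and [1, 2]: y[0] = 2×1 = 2; y[1] = 2×2 + 4×1 = 8; y[2] = 4×2 + 1×1 = 9; y[3] = 1×2 = 2 → [2, 8, 9, 2]. Compare to given [2, 8, 9, 1]: they differ at index 3: given 1, correct 2, so answer: No

No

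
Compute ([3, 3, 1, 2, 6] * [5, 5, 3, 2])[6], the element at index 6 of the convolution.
Use y[k] = Σ_i a[i]·b[k-i] at k=6. y[6] = 2×2 + 6×3 = 22

22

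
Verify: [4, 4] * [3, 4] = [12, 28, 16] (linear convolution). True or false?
Recompute linear convolution of [4, 4] and [3, 4]: y[0] = 4×3 = 12; y[1] = 4×4 + 4×3 = 28; y[2] = 4×4 = 16 → [12, 28, 16]. Given [12, 28, 16] matches, so answer: Yes

Yes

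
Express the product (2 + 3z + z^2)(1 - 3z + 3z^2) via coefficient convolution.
Ascending coefficients: a = [2, 3, 1], b = [1, -3, 3]. c[0] = 2×1 = 2; c[1] = 2×-3 + 3×1 = -3; c[2] = 2×3 + 3×-3 + 1×1 = -2; c[3] = 3×3 + 1×-3 = 6; c[4] = 1×3 = 3. Result coefficients: [2, -3, -2, 6, 3] → 2 - 3z - 2z^2 + 6z^3 + 3z^4

2 - 3z - 2z^2 + 6z^3 + 3z^4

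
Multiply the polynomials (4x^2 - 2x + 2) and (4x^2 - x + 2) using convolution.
Ascending coefficients: a = [2, -2, 4], b = [2, -1, 4]. c[0] = 2×2 = 4; c[1] = 2×-1 + -2×2 = -6; c[2] = 2×4 + -2×-1 + 4×2 = 18; c[3] = -2×4 + 4×-1 = -12; c[4] = 4×4 = 16. Result coefficients: [4, -6, 18, -12, 16] → 16x^4 - 12x^3 + 18x^2 - 6x + 4

16x^4 - 12x^3 + 18x^2 - 6x + 4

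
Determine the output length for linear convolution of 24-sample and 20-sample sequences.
Linear/full convolution length: m + n - 1 = 24 + 20 - 1 = 43

43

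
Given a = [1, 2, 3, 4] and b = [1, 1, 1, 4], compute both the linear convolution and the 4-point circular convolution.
Linear: y_lin[0] = 1×1 = 1; y_lin[1] = 1×1 + 2×1 = 3; y_lin[2] = 1×1 + 2×1 + 3×1 = 6; y_lin[3] = 1×4 + 2×1 + 3×1 + 4×1 = 13; y_lin[4] = 2×4 + 3×1 + 4×1 = 15; y_lin[5] = 3×4 + 4×1 = 16; y_lin[6] = 4×4 = 16 → [1, 3, 6, 13, 15, 16, 16]. Circular (length 4): y[0] = 1×1 + 2×4 + 3×1 + 4×1 = 16; y[1] = 1×1 + 2×1 + 3×4 + 4×1 = 19; y[2] = 1×1 + 2×1 + 3×1 + 4×4 = 22; y[3] = 1×4 + 2×1 + 3×1 + 4×1 = 13 → [16, 19, 22, 13]

Linear: [1, 3, 6, 13, 15, 16, 16], Circular: [16, 19, 22, 13]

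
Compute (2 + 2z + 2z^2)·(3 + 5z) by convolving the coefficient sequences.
Ascending coefficients: a = [2, 2, 2], b = [3, 5]. c[0] = 2×3 = 6; c[1] = 2×5 + 2×3 = 16; c[2] = 2×5 + 2×3 = 16; c[3] = 2×5 = 10. Result coefficients: [6, 16, 16, 10] → 6 + 16z + 16z^2 + 10z^3

6 + 16z + 16z^2 + 10z^3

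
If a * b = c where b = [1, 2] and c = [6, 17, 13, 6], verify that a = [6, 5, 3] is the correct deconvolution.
Forward-compute [6, 5, 3] * [1, 2]: c[0] = 6×1 = 6; c[1] = 6×2 + 5×1 = 17; c[2] = 5×2 + 3×1 = 13; c[3] = 3×2 = 6 → [6, 17, 13, 6]. Matches given c = [6, 17, 13, 6], so verified.

Verified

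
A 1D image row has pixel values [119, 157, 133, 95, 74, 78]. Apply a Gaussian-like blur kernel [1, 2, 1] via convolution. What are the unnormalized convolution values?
Convolve image row [119, 157, 133, 95, 74, 78] with kernel [1, 2, 1]: y[0] = 119×1 = 119; y[1] = 119×2 + 157×1 = 395; y[2] = 119×1 + 157×2 + 133×1 = 566; y[3] = 157×1 + 133×2 + 95×1 = 518; y[4] = 133×1 + 95×2 + 74×1 = 397; y[5] = 95×1 + 74×2 + 78×1 = 321; y[6] = 74×1 + 78×2 = 230; y[7] = 78×1 = 78 → [119, 395, 566, 518, 397, 321, 230, 78]. Normalization factor = sum(kernel) = 4.

[119, 395, 566, 518, 397, 321, 230, 78]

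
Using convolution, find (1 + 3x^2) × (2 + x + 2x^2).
Ascending coefficients: a = [1, 0, 3], b = [2, 1, 2]. c[0] = 1×2 = 2; c[1] = 1×1 + 0×2 = 1; c[2] = 1×2 + 0×1 + 3×2 = 8; c[3] = 0×2 + 3×1 = 3; c[4] = 3×2 = 6. Result coefficients: [2, 1, 8, 3, 6] → 2 + x + 8x^2 + 3x^3 + 6x^4

2 + x + 8x^2 + 3x^3 + 6x^4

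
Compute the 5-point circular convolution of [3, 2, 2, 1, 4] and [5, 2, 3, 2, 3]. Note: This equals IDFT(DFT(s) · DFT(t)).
Either evaluate y[k] = Σ_j s[j]·t[(k-j) mod 5] directly, or use IDFT(DFT(s) · DFT(t)). y[0] = 3×5 + 2×3 + 2×2 + 1×3 + 4×2 = 36; y[1] = 3×2 + 2×5 + 2×3 + 1×2 + 4×3 = 36; y[2] = 3×3 + 2×2 + 2×5 + 1×3 + 4×2 = 34; y[3] = 3×2 + 2×3 + 2×2 + 1×5 + 4×3 = 33; y[4] = 3×3 + 2×2 + 2×3 + 1×2 + 4×5 = 41. Result: [36, 36, 34, 33, 41]

[36, 36, 34, 33, 41]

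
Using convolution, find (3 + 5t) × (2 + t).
Ascending coefficients: a = [3, 5], b = [2, 1]. c[0] = 3×2 = 6; c[1] = 3×1 + 5×2 = 13; c[2] = 5×1 = 5. Result coefficients: [6, 13, 5] → 6 + 13t + 5t^2

6 + 13t + 5t^2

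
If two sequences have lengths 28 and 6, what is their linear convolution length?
Linear/full convolution length: m + n - 1 = 28 + 6 - 1 = 33

33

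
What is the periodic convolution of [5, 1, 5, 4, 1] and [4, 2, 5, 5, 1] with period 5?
Use y[k] = Σ_j u[j]·v[(k-j) mod 5]. y[0] = 5×4 + 1×1 + 5×5 + 4×5 + 1×2 = 68; y[1] = 5×2 + 1×4 + 5×1 + 4×5 + 1×5 = 44; y[2] = 5×5 + 1×2 + 5×4 + 4×1 + 1×5 = 56; y[3] = 5×5 + 1×5 + 5×2 + 4×4 + 1×1 = 57; y[4] = 5×1 + 1×5 + 5×5 + 4×2 + 1×4 = 47. Result: [68, 44, 56, 57, 47]

[68, 44, 56, 57, 47]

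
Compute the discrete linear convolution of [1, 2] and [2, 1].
y[0] = 1×2 = 2; y[1] = 1×1 + 2×2 = 5; y[2] = 2×1 = 2

[2, 5, 2]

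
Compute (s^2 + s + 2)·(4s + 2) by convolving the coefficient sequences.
Ascending coefficients: a = [2, 1, 1], b = [2, 4]. c[0] = 2×2 = 4; c[1] = 2×4 + 1×2 = 10; c[2] = 1×4 + 1×2 = 6; c[3] = 1×4 = 4. Result coefficients: [4, 10, 6, 4] → 4s^3 + 6s^2 + 10s + 4

4s^3 + 6s^2 + 10s + 4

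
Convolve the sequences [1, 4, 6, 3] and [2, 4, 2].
y[0] = 1×2 = 2; y[1] = 1×4 + 4×2 = 12; y[2] = 1×2 + 4×4 + 6×2 = 30; y[3] = 4×2 + 6×4 + 3×2 = 38; y[4] = 6×2 + 3×4 = 24; y[5] = 3×2 = 6

[2, 12, 30, 38, 24, 6]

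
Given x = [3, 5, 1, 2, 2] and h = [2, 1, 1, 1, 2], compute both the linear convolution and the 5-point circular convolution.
Linear: y_lin[0] = 3×2 = 6; y_lin[1] = 3×1 + 5×2 = 13; y_lin[2] = 3×1 + 5×1 + 1×2 = 10; y_lin[3] = 3×1 + 5×1 + 1×1 + 2×2 = 13; y_lin[4] = 3×2 + 5×1 + 1×1 + 2×1 + 2×2 = 18; y_lin[5] = 5×2 + 1×1 + 2×1 + 2×1 = 15; y_lin[6] = 1×2 + 2×1 + 2×1 = 6; y_lin[7] = 2×2 + 2×1 = 6; y_lin[8] = 2×2 = 4 → [6, 13, 10, 13, 18, 15, 6, 6, 4]. Circular (length 5): y[0] = 3×2 + 5×2 + 1×1 + 2×1 + 2×1 = 21; y[1] = 3×1 + 5×2 + 1×2 + 2×1 + 2×1 = 19; y[2] = 3×1 + 5×1 + 1×2 + 2×2 + 2×1 = 16; y[3] = 3×1 + 5×1 + 1×1 + 2×2 + 2×2 = 17; y[4] = 3×2 + 5×1 + 1×1 + 2×1 + 2×2 = 18 → [21, 19, 16, 17, 18]

Linear: [6, 13, 10, 13, 18, 15, 6, 6, 4], Circular: [21, 19, 16, 17, 18]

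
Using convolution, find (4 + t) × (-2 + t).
Ascending coefficients: a = [4, 1], b = [-2, 1]. c[0] = 4×-2 = -8; c[1] = 4×1 + 1×-2 = 2; c[2] = 1×1 = 1. Result coefficients: [-8, 2, 1] → -8 + 2t + t^2

-8 + 2t + t^2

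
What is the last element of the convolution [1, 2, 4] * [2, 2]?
Use y[k] = Σ_i a[i]·b[k-i] at k=3. y[3] = 4×2 = 8

8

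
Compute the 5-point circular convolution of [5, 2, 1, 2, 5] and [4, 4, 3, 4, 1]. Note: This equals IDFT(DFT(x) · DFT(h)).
Either evaluate y[k] = Σ_j x[j]·h[(k-j) mod 5] directly, or use IDFT(DFT(x) · DFT(h)). y[0] = 5×4 + 2×1 + 1×4 + 2×3 + 5×4 = 52; y[1] = 5×4 + 2×4 + 1×1 + 2×4 + 5×3 = 52; y[2] = 5×3 + 2×4 + 1×4 + 2×1 + 5×4 = 49; y[3] = 5×4 + 2×3 + 1×4 + 2×4 + 5×1 = 43; y[4] = 5×1 + 2×4 + 1×3 + 2×4 + 5×4 = 44. Result: [52, 52, 49, 43, 44]

[52, 52, 49, 43, 44]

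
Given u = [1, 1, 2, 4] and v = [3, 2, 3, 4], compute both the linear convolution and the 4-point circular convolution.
Linear: y_lin[0] = 1×3 = 3; y_lin[1] = 1×2 + 1×3 = 5; y_lin[2] = 1×3 + 1×2 + 2×3 = 11; y_lin[3] = 1×4 + 1×3 + 2×2 + 4×3 = 23; y_lin[4] = 1×4 + 2×3 + 4×2 = 18; y_lin[5] = 2×4 + 4×3 = 20; y_lin[6] = 4×4 = 16 → [3, 5, 11, 23, 18, 20, 16]. Circular (length 4): y[0] = 1×3 + 1×4 + 2×3 + 4×2 = 21; y[1] = 1×2 + 1×3 + 2×4 + 4×3 = 25; y[2] = 1×3 + 1×2 + 2×3 + 4×4 = 27; y[3] = 1×4 + 1×3 + 2×2 + 4×3 = 23 → [21, 25, 27, 23]

Linear: [3, 5, 11, 23, 18, 20, 16], Circular: [21, 25, 27, 23]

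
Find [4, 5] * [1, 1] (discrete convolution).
y[0] = 4×1 = 4; y[1] = 4×1 + 5×1 = 9; y[2] = 5×1 = 5

[4, 9, 5]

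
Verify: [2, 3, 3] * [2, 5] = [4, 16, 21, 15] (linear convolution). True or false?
Recompute linear convolution of [2, 3, 3] and [2, 5]: y[0] = 2×2 = 4; y[1] = 2×5 + 3×2 = 16; y[2] = 3×5 + 3×2 = 21; y[3] = 3×5 = 15 → [4, 16, 21, 15]. Given [4, 16, 21, 15] matches, so answer: Yes

Yes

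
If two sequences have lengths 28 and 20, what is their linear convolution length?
Linear/full convolution length: m + n - 1 = 28 + 20 - 1 = 47

47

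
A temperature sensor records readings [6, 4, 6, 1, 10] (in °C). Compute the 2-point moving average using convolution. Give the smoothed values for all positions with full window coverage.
2-point moving average kernel = [1, 1]. Apply in 'valid' mode (full window coverage): avg[0] = (6 + 4) / 2 = 5.0; avg[1] = (4 + 6) / 2 = 5.0; avg[2] = (6 + 1) / 2 = 3.5; avg[3] = (1 + 10) / 2 = 5.5. Smoothed values: [5.0, 5.0, 3.5, 5.5]

[5.0, 5.0, 3.5, 5.5]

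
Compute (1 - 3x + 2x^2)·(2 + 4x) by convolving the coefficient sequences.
Ascending coefficients: a = [1, -3, 2], b = [2, 4]. c[0] = 1×2 = 2; c[1] = 1×4 + -3×2 = -2; c[2] = -3×4 + 2×2 = -8; c[3] = 2×4 = 8. Result coefficients: [2, -2, -8, 8] → 2 - 2x - 8x^2 + 8x^3

2 - 2x - 8x^2 + 8x^3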